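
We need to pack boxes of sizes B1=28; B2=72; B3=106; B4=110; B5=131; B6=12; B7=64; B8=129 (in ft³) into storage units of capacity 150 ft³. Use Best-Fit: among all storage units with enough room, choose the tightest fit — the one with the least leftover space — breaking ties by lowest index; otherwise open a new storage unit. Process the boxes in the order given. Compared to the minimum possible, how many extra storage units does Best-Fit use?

Best-Fit: [28,72] [106] [110] [131,12] [64] [129] → 6 storage units.
Total size 652 ft³; any packing needs at least ⌈652/150⌉ = 5 storage units.
An optimal packing achieves that bound: [131,12] [129] [110,28] [106] [72,64] → 5 storage units.
Excess: 6 − 5 = 1.

1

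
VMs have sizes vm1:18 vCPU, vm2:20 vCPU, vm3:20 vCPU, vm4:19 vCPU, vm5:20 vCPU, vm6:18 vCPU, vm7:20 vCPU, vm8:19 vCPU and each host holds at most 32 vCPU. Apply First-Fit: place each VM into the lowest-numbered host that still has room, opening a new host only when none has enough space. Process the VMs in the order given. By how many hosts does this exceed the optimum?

0

First-Fit: [18] [20] [20] [19] [20] [18] [20] [19] → 8 hosts.
8 VMs exceed 16 vCPU (half the capacity), and no two of those can share a host, so at least 8 hosts are needed.
So 8 is already optimal.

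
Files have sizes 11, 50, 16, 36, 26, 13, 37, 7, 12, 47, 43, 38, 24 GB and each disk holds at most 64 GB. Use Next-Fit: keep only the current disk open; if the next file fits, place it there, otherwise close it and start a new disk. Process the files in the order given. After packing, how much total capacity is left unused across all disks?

disk 1: place 11 GB, 53 GB left
disk 1: place 50 GB, 3 GB left
disk 2: place 16 GB, 48 GB left
disk 2: place 36 GB, 12 GB left
disk 3: place 26 GB, 38 GB left
disk 3: place 13 GB, 25 GB left
disk 4: place 37 GB, 27 GB left
disk 4: place 7 GB, 20 GB left
disk 4: place 12 GB, 8 GB left
disk 5: place 47 GB, 17 GB left
disk 6: place 43 GB, 21 GB left
disk 7: place 38 GB, 26 GB left
disk 7: place 24 GB, 2 GB left
7 disks × 64 GB = 448 GB; used 360 GB; unused 88 GB.

88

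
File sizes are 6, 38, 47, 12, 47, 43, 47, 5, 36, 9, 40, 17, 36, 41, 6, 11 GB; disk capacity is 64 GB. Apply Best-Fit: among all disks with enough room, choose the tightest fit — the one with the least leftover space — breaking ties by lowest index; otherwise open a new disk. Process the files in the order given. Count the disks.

6 GB → disk 1 (remaining 58 GB)
38 GB → disk 1 (remaining 20 GB)
47 GB → disk 2 (remaining 17 GB)
12 GB → disk 2 (remaining 5 GB)
47 GB → disk 3 (remaining 17 GB)
43 GB → disk 4 (remaining 21 GB)
47 GB → disk 5 (remaining 17 GB)
5 GB → disk 2 (remaining 0 GB)
36 GB → disk 6 (remaining 28 GB)
9 GB → disk 3 (remaining 8 GB)
40 GB → disk 7 (remaining 24 GB)
17 GB → disk 5 (remaining 0 GB)
36 GB → disk 8 (remaining 28 GB)
41 GB → disk 9 (remaining 23 GB)
6 GB → disk 3 (remaining 2 GB)
11 GB → disk 1 (remaining 9 GB)
Final disks: [6,38,11] [47,12,5] [47,9,6] [43] [47,17] [36] [40] [36] [41].

9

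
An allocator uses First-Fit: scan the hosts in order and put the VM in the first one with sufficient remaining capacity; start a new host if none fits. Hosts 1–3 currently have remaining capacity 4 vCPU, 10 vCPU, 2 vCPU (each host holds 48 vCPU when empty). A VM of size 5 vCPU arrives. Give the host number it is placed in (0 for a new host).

Hosts with room: host 2 (10 vCPU).
The first with room is host 2.

2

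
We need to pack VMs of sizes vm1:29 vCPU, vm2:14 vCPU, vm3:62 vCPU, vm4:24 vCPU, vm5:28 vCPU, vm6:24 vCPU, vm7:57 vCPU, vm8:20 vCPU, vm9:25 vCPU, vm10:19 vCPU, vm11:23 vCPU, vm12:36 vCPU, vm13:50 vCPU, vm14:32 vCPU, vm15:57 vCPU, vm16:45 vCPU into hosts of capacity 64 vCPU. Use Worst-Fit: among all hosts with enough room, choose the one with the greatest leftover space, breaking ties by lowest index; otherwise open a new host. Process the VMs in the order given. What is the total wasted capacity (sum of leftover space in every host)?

host 1: place vm1 (29 vCPU), 35 vCPU left
host 1: place vm2 (14 vCPU), 21 vCPU left
host 2: place vm3 (62 vCPU), 2 vCPU left
host 3: place vm4 (24 vCPU), 40 vCPU left
host 3: place vm5 (28 vCPU), 12 vCPU left
host 4: place vm6 (24 vCPU), 40 vCPU left
host 5: place vm7 (57 vCPU), 7 vCPU left
host 4: place vm8 (20 vCPU), 20 vCPU left
host 6: place vm9 (25 vCPU), 39 vCPU left
host 6: place vm10 (19 vCPU), 20 vCPU left
host 7: place vm11 (23 vCPU), 41 vCPU left
host 7: place vm12 (36 vCPU), 5 vCPU left
host 8: place vm13 (50 vCPU), 14 vCPU left
host 9: place vm14 (32 vCPU), 32 vCPU left
host 10: place vm15 (57 vCPU), 7 vCPU left
host 11: place vm16 (45 vCPU), 19 vCPU left
11 hosts × 64 vCPU = 704 vCPU; used 545 vCPU; unused 159 vCPU.

159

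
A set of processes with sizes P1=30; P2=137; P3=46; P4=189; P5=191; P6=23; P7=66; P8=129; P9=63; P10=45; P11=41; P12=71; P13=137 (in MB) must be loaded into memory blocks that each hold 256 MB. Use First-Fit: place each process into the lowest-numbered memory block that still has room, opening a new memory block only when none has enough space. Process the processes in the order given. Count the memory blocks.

Put P1 (30 MB) in memory block 1; 226 MB remain.
Put P2 (137 MB) in memory block 1; 89 MB remain.
Put P3 (46 MB) in memory block 1; 43 MB remain.
Put P4 (189 MB) in memory block 2; 67 MB remain.
Put P5 (191 MB) in memory block 3; 65 MB remain.
Put P6 (23 MB) in memory block 1; 20 MB remain.
Put P7 (66 MB) in memory block 2; 1 MB remain.
Put P8 (129 MB) in memory block 4; 127 MB remain.
Put P9 (63 MB) in memory block 3; 2 MB remain.
Put P10 (45 MB) in memory block 4; 82 MB remain.
Put P11 (41 MB) in memory block 4; 41 MB remain.
Put P12 (71 MB) in memory block 5; 185 MB remain.
Put P13 (137 MB) in memory block 5; 48 MB remain.
Final memory blocks: [30,137,46,23] [189,66] [191,63] [129,45,41] [71,137].

5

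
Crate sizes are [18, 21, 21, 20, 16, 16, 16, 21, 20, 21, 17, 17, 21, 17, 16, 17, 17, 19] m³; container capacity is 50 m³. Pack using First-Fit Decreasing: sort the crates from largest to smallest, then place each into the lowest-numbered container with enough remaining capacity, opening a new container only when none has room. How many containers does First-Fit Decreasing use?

Sorted descending: 21, 21, 21, 21, 21, 20, 20, 19, 18, 17, 17, 17, 17, 17, 16, 16, 16, 16.
21 m³ → container 1 (remaining 29 m³)
21 m³ → container 1 (remaining 8 m³)
21 m³ → container 2 (remaining 29 m³)
21 m³ → container 2 (remaining 8 m³)
21 m³ → container 3 (remaining 29 m³)
20 m³ → container 3 (remaining 9 m³)
20 m³ → container 4 (remaining 30 m³)
19 m³ → container 4 (remaining 11 m³)
18 m³ → container 5 (remaining 32 m³)
17 m³ → container 5 (remaining 15 m³)
17 m³ → container 6 (remaining 33 m³)
17 m³ → container 6 (remaining 16 m³)
17 m³ → container 7 (remaining 33 m³)
17 m³ → container 7 (remaining 16 m³)
16 m³ → container 6 (remaining 0 m³)
16 m³ → container 7 (remaining 0 m³)
16 m³ → container 8 (remaining 34 m³)
16 m³ → container 8 (remaining 18 m³)
Final containers: [21,21] [21,21] [21,20] [20,19] [18,17] [17,17,16] [17,17,16] [16,16].

8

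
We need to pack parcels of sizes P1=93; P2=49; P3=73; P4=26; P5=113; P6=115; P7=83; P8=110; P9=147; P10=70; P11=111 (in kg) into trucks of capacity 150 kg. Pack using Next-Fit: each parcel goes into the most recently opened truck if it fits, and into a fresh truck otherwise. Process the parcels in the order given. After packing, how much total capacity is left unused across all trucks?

360

P1 (93 kg) → truck 1 (remaining 57 kg)
P2 (49 kg) → truck 1 (remaining 8 kg)
P3 (73 kg) → truck 2 (remaining 77 kg)
P4 (26 kg) → truck 2 (remaining 51 kg)
P5 (113 kg) → truck 3 (remaining 37 kg)
P6 (115 kg) → truck 4 (remaining 35 kg)
P7 (83 kg) → truck 5 (remaining 67 kg)
P8 (110 kg) → truck 6 (remaining 40 kg)
P9 (147 kg) → truck 7 (remaining 3 kg)
P10 (70 kg) → truck 8 (remaining 80 kg)
P11 (111 kg) → truck 9 (remaining 39 kg)
9 trucks × 150 kg = 1350 kg; used 990 kg; unused 360 kg.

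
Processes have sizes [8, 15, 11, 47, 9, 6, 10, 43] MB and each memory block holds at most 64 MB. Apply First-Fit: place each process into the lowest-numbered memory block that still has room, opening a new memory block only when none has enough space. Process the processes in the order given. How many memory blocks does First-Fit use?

Put 8 MB in memory block 1; 56 MB remain.
Put 15 MB in memory block 1; 41 MB remain.
Put 11 MB in memory block 1; 30 MB remain.
Put 47 MB in memory block 2; 17 MB remain.
Put 9 MB in memory block 1; 21 MB remain.
Put 6 MB in memory block 1; 15 MB remain.
Put 10 MB in memory block 1; 5 MB remain.
Put 43 MB in memory block 3; 21 MB remain.

3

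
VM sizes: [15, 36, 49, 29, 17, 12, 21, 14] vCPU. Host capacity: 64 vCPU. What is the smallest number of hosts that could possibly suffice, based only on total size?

Total size = 15 + 36 + 49 + 29 + 17 + 12 + 21 + 14 = 193 vCPU.
⌈193 / 64⌉ = 4.

4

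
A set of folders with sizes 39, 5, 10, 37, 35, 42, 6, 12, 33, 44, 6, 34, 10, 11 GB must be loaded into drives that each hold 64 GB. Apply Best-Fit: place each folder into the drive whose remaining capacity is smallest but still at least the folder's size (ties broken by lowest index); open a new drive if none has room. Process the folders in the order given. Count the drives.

7 drives

Put 39 GB in drive 1; 25 GB remain.
Put 5 GB in drive 1; 20 GB remain.
Put 10 GB in drive 1; 10 GB remain.
Put 37 GB in drive 2; 27 GB remain.
Put 35 GB in drive 3; 29 GB remain.
Put 42 GB in drive 4; 22 GB remain.
Put 6 GB in drive 1; 4 GB remain.
Put 12 GB in drive 4; 10 GB remain.
Put 33 GB in drive 5; 31 GB remain.
Put 44 GB in drive 6; 20 GB remain.
Put 6 GB in drive 4; 4 GB remain.
Put 34 GB in drive 7; 30 GB remain.
Put 10 GB in drive 6; 10 GB remain.
Put 11 GB in drive 2; 16 GB remain.
Final drives: [39,5,10,6] [37,11] [35] [42,12,6] [33] [44,10] [34].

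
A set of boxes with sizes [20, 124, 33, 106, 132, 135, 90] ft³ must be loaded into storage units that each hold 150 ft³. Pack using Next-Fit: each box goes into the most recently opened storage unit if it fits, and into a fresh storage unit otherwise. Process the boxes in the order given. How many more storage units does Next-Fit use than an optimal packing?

0

Next-Fit: [20,124] [33,106] [132] [135] [90] → 5 storage units.
Total size 640 ft³; any packing needs at least ⌈640/150⌉ = 5 storage units.
So 5 is already optimal.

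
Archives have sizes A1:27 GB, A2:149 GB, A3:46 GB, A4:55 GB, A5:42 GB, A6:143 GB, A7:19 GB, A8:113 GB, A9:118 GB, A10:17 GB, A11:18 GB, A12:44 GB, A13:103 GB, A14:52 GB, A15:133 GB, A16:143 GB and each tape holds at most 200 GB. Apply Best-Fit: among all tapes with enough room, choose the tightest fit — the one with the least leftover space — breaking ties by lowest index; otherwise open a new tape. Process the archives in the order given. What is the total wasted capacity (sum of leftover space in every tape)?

378

tape 1: place A1 (27 GB), 173 GB left
tape 1: place A2 (149 GB), 24 GB left
tape 2: place A3 (46 GB), 154 GB left
tape 2: place A4 (55 GB), 99 GB left
tape 2: place A5 (42 GB), 57 GB left
tape 3: place A6 (143 GB), 57 GB left
tape 1: place A7 (19 GB), 5 GB left
tape 4: place A8 (113 GB), 87 GB left
tape 5: place A9 (118 GB), 82 GB left
tape 2: place A10 (17 GB), 40 GB left
tape 2: place A11 (18 GB), 22 GB left
tape 3: place A12 (44 GB), 13 GB left
tape 6: place A13 (103 GB), 97 GB left
tape 5: place A14 (52 GB), 30 GB left
tape 7: place A15 (133 GB), 67 GB left
tape 8: place A16 (143 GB), 57 GB left
8 tapes × 200 GB = 1600 GB; used 1222 GB; unused 378 GB.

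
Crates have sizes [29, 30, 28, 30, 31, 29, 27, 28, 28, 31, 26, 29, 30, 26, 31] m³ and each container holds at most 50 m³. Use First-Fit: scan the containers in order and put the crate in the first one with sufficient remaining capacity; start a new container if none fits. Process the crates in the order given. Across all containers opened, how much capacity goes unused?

317

29 m³ → container 1 (remaining 21 m³)
30 m³ → container 2 (remaining 20 m³)
28 m³ → container 3 (remaining 22 m³)
30 m³ → container 4 (remaining 20 m³)
31 m³ → container 5 (remaining 19 m³)
29 m³ → container 6 (remaining 21 m³)
27 m³ → container 7 (remaining 23 m³)
28 m³ → container 8 (remaining 22 m³)
28 m³ → container 9 (remaining 22 m³)
31 m³ → container 10 (remaining 19 m³)
26 m³ → container 11 (remaining 24 m³)
29 m³ → container 12 (remaining 21 m³)
30 m³ → container 13 (remaining 20 m³)
26 m³ → container 14 (remaining 24 m³)
31 m³ → container 15 (remaining 19 m³)
15 containers × 50 m³ = 750 m³; used 433 m³; unused 317 m³.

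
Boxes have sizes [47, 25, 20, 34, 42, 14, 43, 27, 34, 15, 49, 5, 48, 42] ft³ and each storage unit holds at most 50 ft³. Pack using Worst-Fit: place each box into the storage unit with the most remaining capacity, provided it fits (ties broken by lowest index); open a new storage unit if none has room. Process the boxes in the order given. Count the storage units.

Put 47 ft³ in storage unit 1; 3 ft³ remain.
Put 25 ft³ in storage unit 2; 25 ft³ remain.
Put 20 ft³ in storage unit 2; 5 ft³ remain.
Put 34 ft³ in storage unit 3; 16 ft³ remain.
Put 42 ft³ in storage unit 4; 8 ft³ remain.
Put 14 ft³ in storage unit 3; 2 ft³ remain.
Put 43 ft³ in storage unit 5; 7 ft³ remain.
Put 27 ft³ in storage unit 6; 23 ft³ remain.
Put 34 ft³ in storage unit 7; 16 ft³ remain.
Put 15 ft³ in storage unit 6; 8 ft³ remain.
Put 49 ft³ in storage unit 8; 1 ft³ remain.
Put 5 ft³ in storage unit 7; 11 ft³ remain.
Put 48 ft³ in storage unit 9; 2 ft³ remain.
Put 42 ft³ in storage unit 10; 8 ft³ remain.

10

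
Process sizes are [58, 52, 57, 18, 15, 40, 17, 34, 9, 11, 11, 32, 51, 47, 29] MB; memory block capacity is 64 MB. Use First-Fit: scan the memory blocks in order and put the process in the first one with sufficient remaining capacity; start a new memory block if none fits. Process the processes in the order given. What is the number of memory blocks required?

9 memory blocks

memory block 1: place 58 MB, 6 MB left
memory block 2: place 52 MB, 12 MB left
memory block 3: place 57 MB, 7 MB left
memory block 4: place 18 MB, 46 MB left
memory block 4: place 15 MB, 31 MB left
memory block 5: place 40 MB, 24 MB left
memory block 4: place 17 MB, 14 MB left
memory block 6: place 34 MB, 30 MB left
memory block 2: place 9 MB, 3 MB left
memory block 4: place 11 MB, 3 MB left
memory block 5: place 11 MB, 13 MB left
memory block 7: place 32 MB, 32 MB left
memory block 8: place 51 MB, 13 MB left
memory block 9: place 47 MB, 17 MB left
memory block 6: place 29 MB, 1 MB left
Final memory blocks: [58] [52,9] [57] [18,15,17,11] [40,11] [34,29] [32] [51] [47].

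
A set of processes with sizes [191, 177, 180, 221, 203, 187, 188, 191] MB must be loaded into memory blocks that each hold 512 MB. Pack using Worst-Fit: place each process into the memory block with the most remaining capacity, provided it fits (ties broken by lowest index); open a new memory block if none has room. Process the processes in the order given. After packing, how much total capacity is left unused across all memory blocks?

191 MB → memory block 1 (remaining 321 MB)
177 MB → memory block 1 (remaining 144 MB)
180 MB → memory block 2 (remaining 332 MB)
221 MB → memory block 2 (remaining 111 MB)
203 MB → memory block 3 (remaining 309 MB)
187 MB → memory block 3 (remaining 122 MB)
188 MB → memory block 4 (remaining 324 MB)
191 MB → memory block 4 (remaining 133 MB)
4 memory blocks × 512 MB = 2048 MB; used 1538 MB; unused 510 MB.

510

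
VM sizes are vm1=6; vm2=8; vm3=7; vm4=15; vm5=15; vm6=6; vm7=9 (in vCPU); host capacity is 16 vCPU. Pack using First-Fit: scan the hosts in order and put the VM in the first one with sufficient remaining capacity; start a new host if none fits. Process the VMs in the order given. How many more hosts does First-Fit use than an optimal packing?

0

First-Fit: [6,8] [7,6] [15] [15] [9] → 5 hosts.
Total size 66 vCPU; any packing needs at least ⌈66/16⌉ = 5 hosts.
So 5 is already optimal.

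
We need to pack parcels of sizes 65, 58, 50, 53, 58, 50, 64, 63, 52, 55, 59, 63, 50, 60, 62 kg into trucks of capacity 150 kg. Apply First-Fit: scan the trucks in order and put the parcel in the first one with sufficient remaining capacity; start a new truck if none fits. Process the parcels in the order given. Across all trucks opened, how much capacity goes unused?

Put 65 kg in truck 1; 85 kg remain.
Put 58 kg in truck 1; 27 kg remain.
Put 50 kg in truck 2; 100 kg remain.
Put 53 kg in truck 2; 47 kg remain.
Put 58 kg in truck 3; 92 kg remain.
Put 50 kg in truck 3; 42 kg remain.
Put 64 kg in truck 4; 86 kg remain.
Put 63 kg in truck 4; 23 kg remain.
Put 52 kg in truck 5; 98 kg remain.
Put 55 kg in truck 5; 43 kg remain.
Put 59 kg in truck 6; 91 kg remain.
Put 63 kg in truck 6; 28 kg remain.
Put 50 kg in truck 7; 100 kg remain.
Put 60 kg in truck 7; 40 kg remain.
Put 62 kg in truck 8; 88 kg remain.
8 trucks × 150 kg = 1200 kg; used 862 kg; unused 338 kg.

338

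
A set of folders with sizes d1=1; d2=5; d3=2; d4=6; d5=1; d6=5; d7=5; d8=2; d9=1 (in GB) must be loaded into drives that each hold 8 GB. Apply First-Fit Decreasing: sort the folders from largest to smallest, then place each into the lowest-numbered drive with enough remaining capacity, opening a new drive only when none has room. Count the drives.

Sorted descending: 6, 5, 5, 5, 2, 2, 1, 1, 1.
drive 1: place 6 GB, 2 GB left
drive 2: place 5 GB, 3 GB left
drive 3: place 5 GB, 3 GB left
drive 4: place 5 GB, 3 GB left
drive 1: place 2 GB, 0 GB left
drive 2: place 2 GB, 1 GB left
drive 2: place 1 GB, 0 GB left
drive 3: place 1 GB, 2 GB left
drive 3: place 1 GB, 1 GB left

4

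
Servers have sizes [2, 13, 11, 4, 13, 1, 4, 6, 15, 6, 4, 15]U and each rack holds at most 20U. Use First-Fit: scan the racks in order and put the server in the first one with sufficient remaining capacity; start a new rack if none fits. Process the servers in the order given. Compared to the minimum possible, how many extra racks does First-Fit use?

First-Fit: [2,13,4,1] [11,4,4] [13,6] [15] [6] [15] → 6 racks.
Total size 94U; any packing needs at least ⌈94/20⌉ = 5 racks.
An optimal packing achieves that bound: [15,4,1] [15,4] [13,6] [13,6] [11,4,2] → 5 racks.
Excess: 6 − 5 = 1.

1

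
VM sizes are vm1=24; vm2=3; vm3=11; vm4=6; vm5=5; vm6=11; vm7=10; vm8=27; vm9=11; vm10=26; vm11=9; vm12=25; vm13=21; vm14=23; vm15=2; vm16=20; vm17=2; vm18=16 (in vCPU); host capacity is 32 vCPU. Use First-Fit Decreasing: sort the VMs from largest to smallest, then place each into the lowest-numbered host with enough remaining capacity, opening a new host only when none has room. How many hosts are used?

Sorted descending: 27, 26, 25, 24, 23, 21, 20, 16, 11, 11, 11, 10, 9, 6, 5, 3, 2, 2.
Put 27 vCPU in host 1; 5 vCPU remain.
Put 26 vCPU in host 2; 6 vCPU remain.
Put 25 vCPU in host 3; 7 vCPU remain.
Put 24 vCPU in host 4; 8 vCPU remain.
Put 23 vCPU in host 5; 9 vCPU remain.
Put 21 vCPU in host 6; 11 vCPU remain.
Put 20 vCPU in host 7; 12 vCPU remain.
Put 16 vCPU in host 8; 16 vCPU remain.
Put 11 vCPU in host 6; 0 vCPU remain.
Put 11 vCPU in host 7; 1 vCPU remain.
Put 11 vCPU in host 8; 5 vCPU remain.
Put 10 vCPU in host 9; 22 vCPU remain.
Put 9 vCPU in host 5; 0 vCPU remain.
Put 6 vCPU in host 2; 0 vCPU remain.
Put 5 vCPU in host 1; 0 vCPU remain.
Put 3 vCPU in host 3; 4 vCPU remain.
Put 2 vCPU in host 3; 2 vCPU remain.
Put 2 vCPU in host 3; 0 vCPU remain.

9 hosts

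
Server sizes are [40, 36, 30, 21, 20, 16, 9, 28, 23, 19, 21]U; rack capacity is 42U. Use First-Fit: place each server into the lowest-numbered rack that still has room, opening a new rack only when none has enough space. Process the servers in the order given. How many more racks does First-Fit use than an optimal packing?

0

First-Fit: [40] [36] [30,9] [21,20] [16,23] [28] [19,21] → 7 racks.
Total size 263U; any packing needs at least ⌈263/42⌉ = 7 racks.
So 7 is already optimal.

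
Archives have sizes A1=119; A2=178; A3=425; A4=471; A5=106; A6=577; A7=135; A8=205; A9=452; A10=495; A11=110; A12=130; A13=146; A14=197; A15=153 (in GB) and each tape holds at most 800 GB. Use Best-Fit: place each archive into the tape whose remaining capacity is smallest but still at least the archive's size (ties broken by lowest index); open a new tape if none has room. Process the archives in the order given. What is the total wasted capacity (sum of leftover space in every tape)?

A1 (119 GB) → tape 1 (remaining 681 GB)
A2 (178 GB) → tape 1 (remaining 503 GB)
A3 (425 GB) → tape 1 (remaining 78 GB)
A4 (471 GB) → tape 2 (remaining 329 GB)
A5 (106 GB) → tape 2 (remaining 223 GB)
A6 (577 GB) → tape 3 (remaining 223 GB)
A7 (135 GB) → tape 2 (remaining 88 GB)
A8 (205 GB) → tape 3 (remaining 18 GB)
A9 (452 GB) → tape 4 (remaining 348 GB)
A10 (495 GB) → tape 5 (remaining 305 GB)
A11 (110 GB) → tape 5 (remaining 195 GB)
A12 (130 GB) → tape 5 (remaining 65 GB)
A13 (146 GB) → tape 4 (remaining 202 GB)
A14 (197 GB) → tape 4 (remaining 5 GB)
A15 (153 GB) → tape 6 (remaining 647 GB)
6 tapes × 800 GB = 4800 GB; used 3899 GB; unused 901 GB.

901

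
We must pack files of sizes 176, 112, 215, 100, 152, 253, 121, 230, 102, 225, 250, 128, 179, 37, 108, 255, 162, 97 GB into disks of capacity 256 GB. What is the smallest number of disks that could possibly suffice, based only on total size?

Total size = 176 + 112 + 215 + 100 + 152 + 253 + 121 + 230 + 102 + 225 + 250 + 128 + 179 + 37 + 108 + 255 + 162 + 97 = 2902 GB.
⌈2902 / 256⌉ = 12.

12 disks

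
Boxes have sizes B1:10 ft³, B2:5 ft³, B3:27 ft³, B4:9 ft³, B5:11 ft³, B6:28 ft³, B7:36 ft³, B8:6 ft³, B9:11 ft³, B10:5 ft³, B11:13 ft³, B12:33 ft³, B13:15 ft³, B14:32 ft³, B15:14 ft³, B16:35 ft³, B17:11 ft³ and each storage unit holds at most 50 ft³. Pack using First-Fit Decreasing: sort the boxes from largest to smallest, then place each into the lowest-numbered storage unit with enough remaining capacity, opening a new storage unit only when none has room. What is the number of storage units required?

Sorted descending: 36, 35, 33, 32, 28, 27, 15, 14, 13, 11, 11, 11, 10, 9, 6, 5, 5.
36 ft³ → storage unit 1 (remaining 14 ft³)
35 ft³ → storage unit 2 (remaining 15 ft³)
33 ft³ → storage unit 3 (remaining 17 ft³)
32 ft³ → storage unit 4 (remaining 18 ft³)
28 ft³ → storage unit 5 (remaining 22 ft³)
27 ft³ → storage unit 6 (remaining 23 ft³)
15 ft³ → storage unit 2 (remaining 0 ft³)
14 ft³ → storage unit 1 (remaining 0 ft³)
13 ft³ → storage unit 3 (remaining 4 ft³)
11 ft³ → storage unit 4 (remaining 7 ft³)
11 ft³ → storage unit 5 (remaining 11 ft³)
11 ft³ → storage unit 5 (remaining 0 ft³)
10 ft³ → storage unit 6 (remaining 13 ft³)
9 ft³ → storage unit 6 (remaining 4 ft³)
6 ft³ → storage unit 4 (remaining 1 ft³)
5 ft³ → storage unit 7 (remaining 45 ft³)
5 ft³ → storage unit 7 (remaining 40 ft³)

7 storage units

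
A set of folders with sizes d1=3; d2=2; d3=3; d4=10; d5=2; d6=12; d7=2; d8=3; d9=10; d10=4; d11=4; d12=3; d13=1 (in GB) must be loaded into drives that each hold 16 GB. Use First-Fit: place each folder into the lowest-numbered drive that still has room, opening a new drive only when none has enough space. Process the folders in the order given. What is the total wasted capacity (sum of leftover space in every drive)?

5

Put d1 (3 GB) in drive 1; 13 GB remain.
Put d2 (2 GB) in drive 1; 11 GB remain.
Put d3 (3 GB) in drive 1; 8 GB remain.
Put d4 (10 GB) in drive 2; 6 GB remain.
Put d5 (2 GB) in drive 1; 6 GB remain.
Put d6 (12 GB) in drive 3; 4 GB remain.
Put d7 (2 GB) in drive 1; 4 GB remain.
Put d8 (3 GB) in drive 1; 1 GB remain.
Put d9 (10 GB) in drive 4; 6 GB remain.
Put d10 (4 GB) in drive 2; 2 GB remain.
Put d11 (4 GB) in drive 3; 0 GB remain.
Put d12 (3 GB) in drive 4; 3 GB remain.
Put d13 (1 GB) in drive 1; 0 GB remain.
4 drives × 16 GB = 64 GB; used 59 GB; unused 5 GB.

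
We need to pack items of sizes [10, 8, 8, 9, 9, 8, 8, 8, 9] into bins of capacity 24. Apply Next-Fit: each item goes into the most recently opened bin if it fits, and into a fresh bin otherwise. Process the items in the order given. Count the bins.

10 → bin 1 (remaining 14)
8 → bin 1 (remaining 6)
8 → bin 2 (remaining 16)
9 → bin 2 (remaining 7)
9 → bin 3 (remaining 15)
8 → bin 3 (remaining 7)
8 → bin 4 (remaining 16)
8 → bin 4 (remaining 8)
9 → bin 5 (remaining 15)

5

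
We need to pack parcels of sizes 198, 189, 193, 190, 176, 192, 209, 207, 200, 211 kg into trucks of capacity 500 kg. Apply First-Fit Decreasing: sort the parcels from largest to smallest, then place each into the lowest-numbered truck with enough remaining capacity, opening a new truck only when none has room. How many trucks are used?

5 trucks

Sorted descending: 211, 209, 207, 200, 198, 193, 192, 190, 189, 176.
Put 211 kg in truck 1; 289 kg remain.
Put 209 kg in truck 1; 80 kg remain.
Put 207 kg in truck 2; 293 kg remain.
Put 200 kg in truck 2; 93 kg remain.
Put 198 kg in truck 3; 302 kg remain.
Put 193 kg in truck 3; 109 kg remain.
Put 192 kg in truck 4; 308 kg remain.
Put 190 kg in truck 4; 118 kg remain.
Put 189 kg in truck 5; 311 kg remain.
Put 176 kg in truck 5; 135 kg remain.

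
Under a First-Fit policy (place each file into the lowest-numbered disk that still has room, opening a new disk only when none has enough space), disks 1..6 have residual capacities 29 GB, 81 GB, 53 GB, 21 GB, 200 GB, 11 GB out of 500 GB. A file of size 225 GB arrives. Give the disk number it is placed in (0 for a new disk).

0

No disk has ≥ 225 GB free, so a new disk is opened.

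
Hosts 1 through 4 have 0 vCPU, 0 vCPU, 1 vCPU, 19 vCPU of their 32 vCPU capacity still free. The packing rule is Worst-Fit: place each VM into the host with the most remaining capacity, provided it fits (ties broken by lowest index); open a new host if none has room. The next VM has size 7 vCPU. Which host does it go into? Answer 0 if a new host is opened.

Hosts with room: host 4 (19 vCPU).
Most room is host 4 with 19 vCPU free.

4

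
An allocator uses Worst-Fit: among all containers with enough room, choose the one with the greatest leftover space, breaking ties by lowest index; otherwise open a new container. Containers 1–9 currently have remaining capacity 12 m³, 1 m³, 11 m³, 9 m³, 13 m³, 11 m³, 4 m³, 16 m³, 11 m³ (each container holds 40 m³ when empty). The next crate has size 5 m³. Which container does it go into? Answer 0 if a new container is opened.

8

Containers with room: container 1 (12 m³), container 3 (11 m³), container 4 (9 m³), container 5 (13 m³), container 6 (11 m³), container 8 (16 m³), container 9 (11 m³).
Most room is container 8 with 16 m³ free.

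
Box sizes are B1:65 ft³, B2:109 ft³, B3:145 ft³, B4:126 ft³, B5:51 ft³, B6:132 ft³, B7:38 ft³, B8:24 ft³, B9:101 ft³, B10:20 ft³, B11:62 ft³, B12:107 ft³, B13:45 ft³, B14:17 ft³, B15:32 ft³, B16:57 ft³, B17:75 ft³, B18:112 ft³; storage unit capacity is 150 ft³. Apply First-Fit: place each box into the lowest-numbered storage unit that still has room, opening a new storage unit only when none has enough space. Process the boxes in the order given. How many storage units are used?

10

storage unit 1: place B1 (65 ft³), 85 ft³ left
storage unit 2: place B2 (109 ft³), 41 ft³ left
storage unit 3: place B3 (145 ft³), 5 ft³ left
storage unit 4: place B4 (126 ft³), 24 ft³ left
storage unit 1: place B5 (51 ft³), 34 ft³ left
storage unit 5: place B6 (132 ft³), 18 ft³ left
storage unit 2: place B7 (38 ft³), 3 ft³ left
storage unit 1: place B8 (24 ft³), 10 ft³ left
storage unit 6: place B9 (101 ft³), 49 ft³ left
storage unit 4: place B10 (20 ft³), 4 ft³ left
storage unit 7: place B11 (62 ft³), 88 ft³ left
storage unit 8: place B12 (107 ft³), 43 ft³ left
storage unit 6: place B13 (45 ft³), 4 ft³ left
storage unit 5: place B14 (17 ft³), 1 ft³ left
storage unit 7: place B15 (32 ft³), 56 ft³ left
storage unit 9: place B16 (57 ft³), 93 ft³ left
storage unit 9: place B17 (75 ft³), 18 ft³ left
storage unit 10: place B18 (112 ft³), 38 ft³ left
Final storage units: [65,51,24] [109,38] [145] [126,20] [132,17] [101,45] [62,32] [107] [57,75] [112].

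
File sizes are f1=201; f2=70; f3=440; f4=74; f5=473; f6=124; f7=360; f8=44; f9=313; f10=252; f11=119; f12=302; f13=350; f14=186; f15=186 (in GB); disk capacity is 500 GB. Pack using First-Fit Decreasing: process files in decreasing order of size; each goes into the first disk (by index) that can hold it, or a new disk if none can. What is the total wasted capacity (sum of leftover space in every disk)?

506

Sorted descending: 473, 440, 360, 350, 313, 302, 252, 201, 186, 186, 124, 119, 74, 70, 44.
Put 473 GB in disk 1; 27 GB remain.
Put 440 GB in disk 2; 60 GB remain.
Put 360 GB in disk 3; 140 GB remain.
Put 350 GB in disk 4; 150 GB remain.
Put 313 GB in disk 5; 187 GB remain.
Put 302 GB in disk 6; 198 GB remain.
Put 252 GB in disk 7; 248 GB remain.
Put 201 GB in disk 7; 47 GB remain.
Put 186 GB in disk 5; 1 GB remain.
Put 186 GB in disk 6; 12 GB remain.
Put 124 GB in disk 3; 16 GB remain.
Put 119 GB in disk 4; 31 GB remain.
Put 74 GB in disk 8; 426 GB remain.
Put 70 GB in disk 8; 356 GB remain.
Put 44 GB in disk 2; 16 GB remain.
8 disks × 500 GB = 4000 GB; used 3494 GB; unused 506 GB.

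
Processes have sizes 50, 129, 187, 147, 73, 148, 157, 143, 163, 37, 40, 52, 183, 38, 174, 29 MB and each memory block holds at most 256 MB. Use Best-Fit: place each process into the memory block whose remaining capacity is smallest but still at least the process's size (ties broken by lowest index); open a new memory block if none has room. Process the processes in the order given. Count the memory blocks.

9

memory block 1: place 50 MB, 206 MB left
memory block 1: place 129 MB, 77 MB left
memory block 2: place 187 MB, 69 MB left
memory block 3: place 147 MB, 109 MB left
memory block 1: place 73 MB, 4 MB left
memory block 4: place 148 MB, 108 MB left
memory block 5: place 157 MB, 99 MB left
memory block 6: place 143 MB, 113 MB left
memory block 7: place 163 MB, 93 MB left
memory block 2: place 37 MB, 32 MB left
memory block 7: place 40 MB, 53 MB left
memory block 7: place 52 MB, 1 MB left
memory block 8: place 183 MB, 73 MB left
memory block 8: place 38 MB, 35 MB left
memory block 9: place 174 MB, 82 MB left
memory block 2: place 29 MB, 3 MB left
Final memory blocks: [50,129,73] [187,37,29] [147] [148] [157] [143] [163,40,52] [183,38] [174].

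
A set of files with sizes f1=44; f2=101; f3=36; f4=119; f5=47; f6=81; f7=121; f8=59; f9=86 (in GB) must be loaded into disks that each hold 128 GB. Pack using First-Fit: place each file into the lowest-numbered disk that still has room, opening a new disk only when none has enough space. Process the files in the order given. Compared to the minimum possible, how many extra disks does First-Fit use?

1

First-Fit: [44,36,47] [101] [119] [81] [121] [59] [86] → 7 disks.
Total size 694 GB; any packing needs at least ⌈694/128⌉ = 6 disks.
An optimal packing achieves that bound: [121] [119] [101] [86,36] [81,47] [59,44] → 6 disks.
Excess: 7 − 6 = 1.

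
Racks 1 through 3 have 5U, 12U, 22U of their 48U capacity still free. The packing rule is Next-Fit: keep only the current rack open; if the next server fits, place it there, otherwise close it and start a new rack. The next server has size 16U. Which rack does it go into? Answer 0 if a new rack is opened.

3

Next-Fit only looks at rack 3, which has 22U free.
16U fits there.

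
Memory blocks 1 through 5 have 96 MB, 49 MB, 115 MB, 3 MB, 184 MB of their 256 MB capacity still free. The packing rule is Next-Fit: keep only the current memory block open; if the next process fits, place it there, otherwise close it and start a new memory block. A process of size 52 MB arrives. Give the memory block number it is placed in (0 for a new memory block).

Next-Fit only looks at memory block 5, which has 184 MB free.
52 MB fits there.

5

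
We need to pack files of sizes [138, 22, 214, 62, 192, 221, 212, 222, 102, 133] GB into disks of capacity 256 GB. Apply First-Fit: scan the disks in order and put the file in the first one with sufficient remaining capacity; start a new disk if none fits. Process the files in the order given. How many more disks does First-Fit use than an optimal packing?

First-Fit: [138,22,62] [214] [192] [221] [212] [222] [102,133] → 7 disks.
7 files exceed 128 GB (half the capacity), and no two of those can share a disk, so at least 7 disks are needed.
So 7 is already optimal.

0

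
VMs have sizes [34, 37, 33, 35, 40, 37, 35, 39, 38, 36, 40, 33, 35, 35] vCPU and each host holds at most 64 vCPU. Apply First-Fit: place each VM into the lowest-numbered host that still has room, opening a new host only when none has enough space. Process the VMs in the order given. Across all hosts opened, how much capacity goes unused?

389

Put 34 vCPU in host 1; 30 vCPU remain.
Put 37 vCPU in host 2; 27 vCPU remain.
Put 33 vCPU in host 3; 31 vCPU remain.
Put 35 vCPU in host 4; 29 vCPU remain.
Put 40 vCPU in host 5; 24 vCPU remain.
Put 37 vCPU in host 6; 27 vCPU remain.
Put 35 vCPU in host 7; 29 vCPU remain.
Put 39 vCPU in host 8; 25 vCPU remain.
Put 38 vCPU in host 9; 26 vCPU remain.
Put 36 vCPU in host 10; 28 vCPU remain.
Put 40 vCPU in host 11; 24 vCPU remain.
Put 33 vCPU in host 12; 31 vCPU remain.
Put 35 vCPU in host 13; 29 vCPU remain.
Put 35 vCPU in host 14; 29 vCPU remain.
14 hosts × 64 vCPU = 896 vCPU; used 507 vCPU; unused 389 vCPU.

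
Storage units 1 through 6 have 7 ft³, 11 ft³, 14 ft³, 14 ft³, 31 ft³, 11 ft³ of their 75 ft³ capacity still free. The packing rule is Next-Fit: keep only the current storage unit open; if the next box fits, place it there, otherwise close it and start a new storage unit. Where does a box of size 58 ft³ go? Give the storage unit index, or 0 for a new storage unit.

Next-Fit only looks at storage unit 6, which has 11 ft³ free.
58 ft³ does not fit, so a new storage unit is opened.

0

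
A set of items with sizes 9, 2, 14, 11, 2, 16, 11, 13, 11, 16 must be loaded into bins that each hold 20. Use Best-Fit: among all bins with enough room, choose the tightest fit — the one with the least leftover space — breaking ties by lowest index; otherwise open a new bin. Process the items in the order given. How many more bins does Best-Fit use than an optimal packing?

Best-Fit: [9,2] [14,2] [11] [16] [11] [13] [11] [16] → 8 bins.
7 items exceed 10 (half the capacity), and no two of those can share a bin, so at least 7 bins are needed.
An optimal packing achieves that bound: [16,2,2] [16] [14] [13] [11,9] [11] [11] → 7 bins.
Excess: 8 − 7 = 1.

1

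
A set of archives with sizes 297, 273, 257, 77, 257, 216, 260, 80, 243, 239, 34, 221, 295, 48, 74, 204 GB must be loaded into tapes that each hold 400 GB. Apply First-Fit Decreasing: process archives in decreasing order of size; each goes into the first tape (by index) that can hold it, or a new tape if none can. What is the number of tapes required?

11

Sorted descending: 297, 295, 273, 260, 257, 257, 243, 239, 221, 216, 204, 80, 77, 74, 48, 34.
Put 297 GB in tape 1; 103 GB remain.
Put 295 GB in tape 2; 105 GB remain.
Put 273 GB in tape 3; 127 GB remain.
Put 260 GB in tape 4; 140 GB remain.
Put 257 GB in tape 5; 143 GB remain.
Put 257 GB in tape 6; 143 GB remain.
Put 243 GB in tape 7; 157 GB remain.
Put 239 GB in tape 8; 161 GB remain.
Put 221 GB in tape 9; 179 GB remain.
Put 216 GB in tape 10; 184 GB remain.
Put 204 GB in tape 11; 196 GB remain.
Put 80 GB in tape 1; 23 GB remain.
Put 77 GB in tape 2; 28 GB remain.
Put 74 GB in tape 3; 53 GB remain.
Put 48 GB in tape 3; 5 GB remain.
Put 34 GB in tape 4; 106 GB remain.
Final tapes: [297,80] [295,77] [273,74,48] [260,34] [257] [257] [243] [239] [221] [216] [204].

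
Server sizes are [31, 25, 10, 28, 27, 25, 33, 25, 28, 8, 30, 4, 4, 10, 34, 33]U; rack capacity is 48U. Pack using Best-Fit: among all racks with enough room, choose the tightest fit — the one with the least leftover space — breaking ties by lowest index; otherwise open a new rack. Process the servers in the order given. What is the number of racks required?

11 racks

Put 31U in rack 1; 17U remain.
Put 25U in rack 2; 23U remain.
Put 10U in rack 1; 7U remain.
Put 28U in rack 3; 20U remain.
Put 27U in rack 4; 21U remain.
Put 25U in rack 5; 23U remain.
Put 33U in rack 6; 15U remain.
Put 25U in rack 7; 23U remain.
Put 28U in rack 8; 20U remain.
Put 8U in rack 6; 7U remain.
Put 30U in rack 9; 18U remain.
Put 4U in rack 1; 3U remain.
Put 4U in rack 6; 3U remain.
Put 10U in rack 9; 8U remain.
Put 34U in rack 10; 14U remain.
Put 33U in rack 11; 15U remain.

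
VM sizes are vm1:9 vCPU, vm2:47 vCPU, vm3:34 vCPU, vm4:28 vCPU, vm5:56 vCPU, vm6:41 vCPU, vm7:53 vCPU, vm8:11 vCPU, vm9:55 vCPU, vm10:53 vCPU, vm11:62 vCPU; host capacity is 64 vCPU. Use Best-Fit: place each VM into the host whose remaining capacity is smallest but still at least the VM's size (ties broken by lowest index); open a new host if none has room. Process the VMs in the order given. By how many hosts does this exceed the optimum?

Best-Fit: [9,47] [34,28] [56] [41] [53,11] [55] [53] [62] → 8 hosts.
Total size 449 vCPU; any packing needs at least ⌈449/64⌉ = 8 hosts.
So 8 is already optimal.

0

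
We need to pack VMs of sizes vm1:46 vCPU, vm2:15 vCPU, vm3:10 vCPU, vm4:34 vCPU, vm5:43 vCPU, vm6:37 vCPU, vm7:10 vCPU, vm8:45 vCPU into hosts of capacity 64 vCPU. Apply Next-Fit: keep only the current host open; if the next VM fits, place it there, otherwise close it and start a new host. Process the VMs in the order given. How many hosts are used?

5

host 1: place vm1 (46 vCPU), 18 vCPU left
host 1: place vm2 (15 vCPU), 3 vCPU left
host 2: place vm3 (10 vCPU), 54 vCPU left
host 2: place vm4 (34 vCPU), 20 vCPU left
host 3: place vm5 (43 vCPU), 21 vCPU left
host 4: place vm6 (37 vCPU), 27 vCPU left
host 4: place vm7 (10 vCPU), 17 vCPU left
host 5: place vm8 (45 vCPU), 19 vCPU left
Final hosts: [46,15] [10,34] [43] [37,10] [45].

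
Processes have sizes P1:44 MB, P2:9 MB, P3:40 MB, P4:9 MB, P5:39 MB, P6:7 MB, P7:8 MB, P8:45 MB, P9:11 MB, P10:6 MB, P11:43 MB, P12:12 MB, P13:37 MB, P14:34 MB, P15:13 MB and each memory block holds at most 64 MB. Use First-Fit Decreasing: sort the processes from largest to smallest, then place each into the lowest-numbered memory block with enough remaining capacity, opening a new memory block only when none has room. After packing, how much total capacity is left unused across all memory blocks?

Sorted descending: 45, 44, 43, 40, 39, 37, 34, 13, 12, 11, 9, 9, 8, 7, 6.
memory block 1: place 45 MB, 19 MB left
memory block 2: place 44 MB, 20 MB left
memory block 3: place 43 MB, 21 MB left
memory block 4: place 40 MB, 24 MB left
memory block 5: place 39 MB, 25 MB left
memory block 6: place 37 MB, 27 MB left
memory block 7: place 34 MB, 30 MB left
memory block 1: place 13 MB, 6 MB left
memory block 2: place 12 MB, 8 MB left
memory block 3: place 11 MB, 10 MB left
memory block 3: place 9 MB, 1 MB left
memory block 4: place 9 MB, 15 MB left
memory block 2: place 8 MB, 0 MB left
memory block 4: place 7 MB, 8 MB left
memory block 1: place 6 MB, 0 MB left
7 memory blocks × 64 MB = 448 MB; used 357 MB; unused 91 MB.

91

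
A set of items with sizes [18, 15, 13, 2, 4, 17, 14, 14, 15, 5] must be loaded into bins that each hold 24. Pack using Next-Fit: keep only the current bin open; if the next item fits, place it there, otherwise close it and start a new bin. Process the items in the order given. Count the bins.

7

Put 18 in bin 1; 6 remain.
Put 15 in bin 2; 9 remain.
Put 13 in bin 3; 11 remain.
Put 2 in bin 3; 9 remain.
Put 4 in bin 3; 5 remain.
Put 17 in bin 4; 7 remain.
Put 14 in bin 5; 10 remain.
Put 14 in bin 6; 10 remain.
Put 15 in bin 7; 9 remain.
Put 5 in bin 7; 4 remain.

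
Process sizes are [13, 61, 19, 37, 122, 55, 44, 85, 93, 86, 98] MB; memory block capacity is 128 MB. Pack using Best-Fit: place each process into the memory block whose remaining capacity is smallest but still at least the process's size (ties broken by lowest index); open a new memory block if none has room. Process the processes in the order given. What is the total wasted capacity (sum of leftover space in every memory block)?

311

memory block 1: place 13 MB, 115 MB left
memory block 1: place 61 MB, 54 MB left
memory block 1: place 19 MB, 35 MB left
memory block 2: place 37 MB, 91 MB left
memory block 3: place 122 MB, 6 MB left
memory block 2: place 55 MB, 36 MB left
memory block 4: place 44 MB, 84 MB left
memory block 5: place 85 MB, 43 MB left
memory block 6: place 93 MB, 35 MB left
memory block 7: place 86 MB, 42 MB left
memory block 8: place 98 MB, 30 MB left
8 memory blocks × 128 MB = 1024 MB; used 713 MB; unused 311 MB.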